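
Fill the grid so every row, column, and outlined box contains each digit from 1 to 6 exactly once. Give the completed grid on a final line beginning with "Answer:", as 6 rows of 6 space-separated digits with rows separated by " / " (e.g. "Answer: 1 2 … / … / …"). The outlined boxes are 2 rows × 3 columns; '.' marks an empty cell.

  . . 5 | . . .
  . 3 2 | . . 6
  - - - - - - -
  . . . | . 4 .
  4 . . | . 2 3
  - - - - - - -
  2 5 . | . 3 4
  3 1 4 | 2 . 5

Step 1. [r4c2∈{6}] r4c2 has the single candidate 6. So r4c2=6.
Step 2. [r5c4∈{1,6}] row 5 places 1 nowhere but r5c4 ⇒ r5c4=1.
Step 3. [r1c5∈{1}] r1c5's peers cover all but 1, so r1c5=1.
Step 4. [r4c3∈{1}] only 1 remains possible at r4c3, so r4c3=1.
Step 5. [r4c4∈{5}] r4c4 has the single candidate 5, so r4c4=5.
Step 6. [r2c4∈{4}] r2c4 has the single candidate 4. So r2c4=4.
Step 7. [r5c3∈{6}] r5c3 is down to just 6 ⇒ r5c3=6.
Step 8. [r1c4∈{3}] only 3 remains possible at r1c4. So r1c4=3.
Step 9. [r2c1∈{1}] only 1 remains possible at r2c1 ⇒ r2c1=1.
Step 10. [r1c2∈{4}] r1c2 is down to just 4 ⇒ r1c2=4.
Step 11. [r3c4∈{6}] r3c4 has the single candidate 6. So r3c4=6.
Step 12. [r2c5∈{5}] only 5 remains possible at r2c5, so r2c5=5.
Step 13. [r1c6∈{2}] r1c6 is down to just 2, so r1c6=2.
Step 14. [r1c1∈{6}] nothing but 6 survives at r1c1, so r1c1=6.
Step 15. [r3c3∈{3}] only 3 remains possible at r3c3. So r3c3=3.
Step 16. [r3c2∈{2}] r3c2 is down to just 2. So r3c2=2.
Step 17. [r3c6∈{1}] nothing but 1 survives at r3c6, so r3c6=1.
Step 18. [r3c1∈{5}] r3c1 has the single candidate 5 ⇒ r3c1=5.
Step 19. [r6c5∈{6}] nothing but 6 survives at r6c5. So r6c5=6.

Answer: 6 4 5 3 1 2 / 1 3 2 4 5 6 / 5 2 3 6 4 1 / 4 6 1 5 2 3 / 2 5 6 1 3 4 / 3 1 4 2 6 5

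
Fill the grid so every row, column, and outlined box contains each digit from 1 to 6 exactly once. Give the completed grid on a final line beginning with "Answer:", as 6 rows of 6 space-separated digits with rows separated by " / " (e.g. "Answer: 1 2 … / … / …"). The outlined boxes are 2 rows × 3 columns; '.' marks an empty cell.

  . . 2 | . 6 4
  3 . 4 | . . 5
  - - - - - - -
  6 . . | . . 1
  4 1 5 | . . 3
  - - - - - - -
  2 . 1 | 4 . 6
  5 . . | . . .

Step 1. [r4c5∈{2}] nothing but 2 survives at r4c5 ⇒ r4c5=2.
Step 2. [r5c2∈{3}] nothing but 3 survives at r5c2 ⇒ r5c2=3.
Step 3. [r2c5∈{1}] nothing but 1 survives at r2c5 ⇒ r2c5=1.
Step 4. [r6c4∈{1,2,3}] r6c4 is the only open cell in row 6 admitting 1, so r6c4=1.
Step 5. [r2c2∈{6}] r2c2 is down to just 6. So r2c2=6.
Step 6. [r3c4∈{5}] r3c4's peers cover all but 5, so r3c4=5.
Step 7. [r1c2∈{5}] nothing but 5 survives at r1c2. So r1c2=5.
Step 8. [r1c4∈{3}] r1c4's peers cover all but 3 ⇒ r1c4=3.
Step 9. [r6c3∈{6}] only 6 remains possible at r6c3 ⇒ r6c3=6.
Step 10. [r3c2∈{2}] only 2 remains possible at r3c2, so r3c2=2.
Step 11. [r1c1∈{1}] only 1 remains possible at r1c1 ⇒ r1c1=1.
Step 12. [r4c4∈{6}] r4c4 is down to just 6. So r4c4=6.
Step 13. [r6c2∈{4}] r6c2's peers cover all but 4 ⇒ r6c2=4.
Step 14. [r3c5∈{4}] r3c5's peers cover all but 4. So r3c5=4.
Step 15. [r5c5∈{5}] r5c5 is down to just 5. So r5c5=5.
Step 16. [r6c6∈{2}] r6c6's peers cover all but 2 ⇒ r6c6=2.
Step 17. [r3c3∈{3}] r3c3's peers cover all but 3. So r3c3=3.
Step 18. [r6c5∈{3}] r6c5 is down to just 3, so r6c5=3.
Step 19. [r2c4∈{2}] nothing but 2 survives at r2c4, so r2c4=2.

Answer: 1 5 2 3 6 4 / 3 6 4 2 1 5 / 6 2 3 5 4 1 / 4 1 5 6 2 3 / 2 3 1 4 5 6 / 5 4 6 1 3 2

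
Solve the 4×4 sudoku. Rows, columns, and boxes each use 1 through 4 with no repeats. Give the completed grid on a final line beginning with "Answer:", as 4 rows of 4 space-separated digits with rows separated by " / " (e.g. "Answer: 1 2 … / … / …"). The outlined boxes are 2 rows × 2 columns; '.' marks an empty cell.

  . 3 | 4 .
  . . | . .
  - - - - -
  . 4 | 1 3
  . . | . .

Step 1. [r4c3∈{2}] r4c3's peers cover all but 2, so r4c3=2.
Step 2. [r2c2∈{1,2}] across col 2, 2 lands solely at r2c2 ⇒ r2c2=2.
Step 3. [r1c1∈{1}] nothing but 1 survives at r1c1. So r1c1=1.
Step 4. [r4c2∈{1}] r4c2 is down to just 1. So r4c2=1.
Step 5. [r4c1∈{3}] nothing but 3 survives at r4c1. So r4c1=3.
Step 6. [r3c1∈{2}] r3c1's peers cover all but 2 ⇒ r3c1=2.
Step 7. [r4c4∈{4}] nothing but 4 survives at r4c4. So r4c4=4.
Step 8. [r1c4∈{2}] r1c4 has the single candidate 2. So r1c4=2.
Step 9. [r2c3∈{3}] r2c3 has the single candidate 3. So r2c3=3.
Step 10. [r2c1∈{4}] r2c1's peers cover all but 4 ⇒ r2c1=4.
Step 11. [r2c4∈{1}] only 1 remains possible at r2c4 ⇒ r2c4=1.

Answer: 1 3 4 2 / 4 2 3 1 / 2 4 1 3 / 3 1 2 4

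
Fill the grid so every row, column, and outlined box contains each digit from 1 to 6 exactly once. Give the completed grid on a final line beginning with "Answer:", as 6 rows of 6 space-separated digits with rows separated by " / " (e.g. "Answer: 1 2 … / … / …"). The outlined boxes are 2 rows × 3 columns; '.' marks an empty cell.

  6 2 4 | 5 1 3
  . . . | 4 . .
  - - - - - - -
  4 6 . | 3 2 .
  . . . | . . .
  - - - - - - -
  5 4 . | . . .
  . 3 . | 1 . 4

Step 1. [r5c3∈{1,2,6}] r5c3 is the only open cell in row 5 admitting 1, so r5c3=1.
Step 2. [r3c3∈{5}] nothing but 5 survives at r3c3 ⇒ r3c3=5.
Step 3. [r2c5∈{6}] r2c5 has the single candidate 6, so r2c5=6.
Step 4. [r4c2∈{1}] r4c2 is down to just 1 ⇒ r4c2=1.
Step 5. [r2c3∈{3}] only 3 remains possible at r2c3. So r2c3=3.
Step 6. [r6c1∈{2}] nothing but 2 survives at r6c1. So r6c1=2.
Step 7. [r4c6∈{5,6}] r4c6 is the only open cell in col 6 admitting 5 ⇒ r4c6=5.
Step 8. [r5c6∈{2,6}] across col 6, 6 lands solely at r5c6, so r5c6=6.
Step 9. [r5c5∈{3}] nothing but 3 survives at r5c5 ⇒ r5c5=3.
Step 10. [r6c3∈{6}] only 6 remains possible at r6c3. So r6c3=6.
Step 11. [r4c5∈{4}] r4c5 is down to just 4. So r4c5=4.
Step 12. [r4c3∈{2}] r4c3's peers cover all but 2. So r4c3=2.
Step 13. [r5c4∈{2}] nothing but 2 survives at r5c4, so r5c4=2.
Step 14. [r4c1∈{3}] nothing but 3 survives at r4c1, so r4c1=3.
Step 15. [r2c6∈{2}] nothing but 2 survives at r2c6, so r2c6=2.
Step 16. [r2c2∈{5}] r2c2 is down to just 5 ⇒ r2c2=5.
Step 17. [r3c6∈{1}] only 1 remains possible at r3c6, so r3c6=1.
Step 18. [r2c1∈{1}] r2c1 has the single candidate 1 ⇒ r2c1=1.
Step 19. [r6c5∈{5}] r6c5 is down to just 5. So r6c5=5.
Step 20. [r4c4∈{6}] only 6 remains possible at r4c4. So r4c4=6.

Answer: 6 2 4 5 1 3 / 1 5 3 4 6 2 / 4 6 5 3 2 1 / 3 1 2 6 4 5 / 5 4 1 2 3 6 / 2 3 6 1 5 4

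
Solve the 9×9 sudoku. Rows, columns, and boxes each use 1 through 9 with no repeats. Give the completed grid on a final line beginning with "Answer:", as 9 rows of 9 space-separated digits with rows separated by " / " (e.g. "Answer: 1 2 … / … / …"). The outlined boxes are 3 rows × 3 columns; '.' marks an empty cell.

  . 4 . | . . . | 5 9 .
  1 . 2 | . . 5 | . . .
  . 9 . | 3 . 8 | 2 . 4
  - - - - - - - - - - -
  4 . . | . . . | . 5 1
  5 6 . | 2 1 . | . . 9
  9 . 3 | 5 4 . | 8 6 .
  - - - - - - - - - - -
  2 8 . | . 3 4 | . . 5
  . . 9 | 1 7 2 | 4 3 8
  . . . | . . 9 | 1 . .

Step 1. [r3c5∈{6}] r3c5's peers cover all but 6, so r3c5=6.
Step 2. [r7c8∈{7}] nothing but 7 survives at r7c8 ⇒ r7c8=7.
Step 3. [r6c6∈{7}] r6c6 has the single candidate 7. So r6c6=7.
Step 4. [r3c1∈{7}] r3c1's peers cover all but 7. So r3c1=7.
Step 5. [r8c1∈{6}] nothing but 6 survives at r8c1 ⇒ r8c1=6.
Step 6. [r2c2∈{3}] only 3 remains possible at r2c2, so r2c2=3.
Step 7. [r7c4∈{6}] only 6 remains possible at r7c4. So r7c4=6.
Step 8. [r5c3∈{7,8}] in row 5, 8 fits only at r5c3. So r5c3=8.
Step 9. [r9c9∈{2,6}] row 9 places 6 nowhere but r9c9, so r9c9=6.
Step 10. [r2c9∈{7}] r2c9 has the single candidate 7. So r2c9=7.
Step 11. [r4c3∈{7}] nothing but 7 survives at r4c3, so r4c3=7.
Step 12. [r9c5∈{5,8}] in col 5, 5 fits only at r9c5 ⇒ r9c5=5.
Step 13. [r4c7∈{3}] nothing but 3 survives at r4c7, so r4c7=3.
Step 14. [r4c5∈{8,9}] across col 5, 8 lands solely at r4c5 ⇒ r4c5=8.
Step 15. [r6c2∈{1,2}] r6c2 is the only open cell in row 6 admitting 1 ⇒ r6c2=1.
Step 16. [r4c4∈{9}] r4c4's peers cover all but 9 ⇒ r4c4=9.
Step 17. [r8c2∈{5}] r8c2 is down to just 5. So r8c2=5.
Step 18. [r1c3∈{6}] nothing but 6 survives at r1c3. So r1c3=6.
Step 19. [r1c6∈{1}] r1c6 has the single candidate 1 ⇒ r1c6=1.
Step 20. [r9c2∈{7}] nothing but 7 survives at r9c2, so r9c2=7.
Step 21. [r4c2∈{2}] r4c2 is down to just 2 ⇒ r4c2=2.
Step 22. [r6c9∈{2}] r6c9's peers cover all but 2. So r6c9=2.
Step 23. [r7c3∈{1}] nothing but 1 survives at r7c3. So r7c3=1.
Step 24. [r9c8∈{2}] nothing but 2 survives at r9c8 ⇒ r9c8=2.
Step 25. [r4c6∈{6}] r4c6 has the single candidate 6. So r4c6=6.
Step 26. [r2c7∈{6}] only 6 remains possible at r2c7, so r2c7=6.
Step 27. [r3c8∈{1}] r3c8 has the single candidate 1 ⇒ r3c8=1.
Step 28. [r9c3∈{4}] only 4 remains possible at r9c3, so r9c3=4.
Step 29. [r1c4∈{7}] only 7 remains possible at r1c4. So r1c4=7.
Step 30. [r1c1∈{8}] r1c1 has the single candidate 8, so r1c1=8.
Step 31. [r2c5∈{9}] r2c5 is down to just 9, so r2c5=9.
Step 32. [r1c5∈{2}] r1c5 has the single candidate 2 ⇒ r1c5=2.
Step 33. [r2c4∈{4}] r2c4's peers cover all but 4, so r2c4=4.
Step 34. [r1c9∈{3}] r1c9 has the single candidate 3, so r1c9=3.
Step 35. [r9c4∈{8}] r9c4 has the single candidate 8, so r9c4=8.
Step 36. [r7c7∈{9}] nothing but 9 survives at r7c7, so r7c7=9.
Step 37. [r3c3∈{5}] r3c3 is down to just 5. So r3c3=5.
Step 38. [r5c6∈{3}] nothing but 3 survives at r5c6. So r5c6=3.
Step 39. [r9c1∈{3}] r9c1's peers cover all but 3. So r9c1=3.
Step 40. [r5c8∈{4}] only 4 remains possible at r5c8, so r5c8=4.
Step 41. [r5c7∈{7}] r5c7 is down to just 7. So r5c7=7.
Step 42. [r2c8∈{8}] r2c8 is down to just 8 ⇒ r2c8=8.

Answer: 8 4 6 7 2 1 5 9 3 / 1 3 2 4 9 5 6 8 7 / 7 9 5 3 6 8 2 1 4 / 4 2 7 9 8 6 3 5 1 / 5 6 8 2 1 3 7 4 9 / 9 1 3 5 4 7 8 6 2 / 2 8 1 6 3 4 9 7 5 / 6 5 9 1 7 2 4 3 8 / 3 7 4 8 5 9 1 2 6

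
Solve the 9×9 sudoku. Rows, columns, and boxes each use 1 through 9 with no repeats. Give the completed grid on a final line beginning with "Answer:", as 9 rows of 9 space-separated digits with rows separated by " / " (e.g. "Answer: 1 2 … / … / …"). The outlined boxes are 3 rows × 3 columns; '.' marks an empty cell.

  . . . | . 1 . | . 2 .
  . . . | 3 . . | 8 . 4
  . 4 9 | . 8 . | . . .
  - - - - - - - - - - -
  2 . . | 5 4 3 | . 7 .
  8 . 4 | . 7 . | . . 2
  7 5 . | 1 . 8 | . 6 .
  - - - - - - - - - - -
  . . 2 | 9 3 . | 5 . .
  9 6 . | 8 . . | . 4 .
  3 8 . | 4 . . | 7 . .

Step 1. [r3c4∈{2,6,7}] col 4 places 2 nowhere but r3c4. So r3c4=2.
Step 2. [r1c4∈{6,7}] r1c4 is the only open cell in col 4 admitting 7, so r1c4=7.
Step 3. [r5c8∈{1,3,5,9}] 5 has one home in row 5: r5c8. So r5c8=5.
Step 4. [r3c8∈{1,3}] col 8 places 3 nowhere but r3c8 ⇒ r3c8=3.
Step 5. [r6c3∈{3}] r6c3 has the single candidate 3 ⇒ r6c3=3.
Step 6. [r6c9∈{9}] r6c9's peers cover all but 9 ⇒ r6c9=9.
Step 7. [r4c7∈{1}] r4c7 has the single candidate 1 ⇒ r4c7=1.
Step 8. [r3c7∈{6}] r3c7 is down to just 6. So r3c7=6.
Step 9. [r3c6∈{5}] only 5 remains possible at r3c6, so r3c6=5.
Step 10. [r3c1∈{1}] only 1 remains possible at r3c1 ⇒ r3c1=1.
Step 11. [r5c6∈{6,9}] across box 5, 9 lands solely at r5c6, so r5c6=9.
Step 12. [r2c6∈{6}] r2c6 is down to just 6, so r2c6=6.
Step 13. [r9c5∈{2,5,6}] 6 has one home in col 5: r9c5 ⇒ r9c5=6.
Step 14. [r9c9∈{1}] nothing but 1 survives at r9c9, so r9c9=1.
Step 15. [r8c3∈{1,5,7}] 1 has one home in col 3: r8c3 ⇒ r8c3=1.
Step 16. [r8c7∈{2,3}] 2 has one home in col 7: r8c7, so r8c7=2.
Step 17. [r2c1∈{5}] only 5 remains possible at r2c1. So r2c1=5.
Step 18. [r7c2∈{7}] only 7 remains possible at r7c2, so r7c2=7.
Step 19. [r7c9∈{6,8}] row 7 places 6 nowhere but r7c9. So r7c9=6.
Step 20. [r1c1∈{6}] r1c1 is down to just 6. So r1c1=6.
Step 21. [r9c8∈{9}] r9c8 has the single candidate 9, so r9c8=9.
Step 22. [r4c3∈{6}] r4c3 is down to just 6, so r4c3=6.
Step 23. [r8c6∈{7}] only 7 remains possible at r8c6. So r8c6=7.
Step 24. [r3c9∈{7}] nothing but 7 survives at r3c9 ⇒ r3c9=7.
Step 25. [r6c5∈{2}] r6c5 is down to just 2 ⇒ r6c5=2.
Step 26. [r8c5∈{5}] r8c5 has the single candidate 5, so r8c5=5.
Step 27. [r5c2∈{1}] only 1 remains possible at r5c2. So r5c2=1.
Step 28. [r1c7∈{9}] r1c7 is down to just 9, so r1c7=9.
Step 29. [r1c6∈{4}] r1c6 has the single candidate 4 ⇒ r1c6=4.
Step 30. [r7c8∈{8}] nothing but 8 survives at r7c8 ⇒ r7c8=8.
Step 31. [r2c8∈{1}] r2c8's peers cover all but 1, so r2c8=1.
Step 32. [r9c6∈{2}] r9c6 is down to just 2, so r9c6=2.
Step 33. [r7c1∈{4}] only 4 remains possible at r7c1. So r7c1=4.
Step 34. [r1c9∈{5}] r1c9 is down to just 5, so r1c9=5.
Step 35. [r4c2∈{9}] only 9 remains possible at r4c2 ⇒ r4c2=9.
Step 36. [r5c4∈{6}] r5c4 is down to just 6. So r5c4=6.
Step 37. [r2c5∈{9}] r2c5's peers cover all but 9, so r2c5=9.
Step 38. [r7c6∈{1}] only 1 remains possible at r7c6, so r7c6=1.
Step 39. [r9c3∈{5}] r9c3 has the single candidate 5, so r9c3=5.
Step 40. [r1c2∈{3}] nothing but 3 survives at r1c2, so r1c2=3.
Step 41. [r2c2∈{2}] r2c2's peers cover all but 2 ⇒ r2c2=2.
Step 42. [r8c9∈{3}] r8c9's peers cover all but 3 ⇒ r8c9=3.
Step 43. [r2c3∈{7}] r2c3 has the single candidate 7. So r2c3=7.
Step 44. [r4c9∈{8}] only 8 remains possible at r4c9 ⇒ r4c9=8.
Step 45. [r1c3∈{8}] only 8 remains possible at r1c3, so r1c3=8.
Step 46. [r6c7∈{4}] r6c7 has the single candidate 4 ⇒ r6c7=4.
Step 47. [r5c7∈{3}] nothing but 3 survives at r5c7 ⇒ r5c7=3.

Answer: 6 3 8 7 1 4 9 2 5 / 5 2 7 3 9 6 8 1 4 / 1 4 9 2 8 5 6 3 7 / 2 9 6 5 4 3 1 7 8 / 8 1 4 6 7 9 3 5 2 / 7 5 3 1 2 8 4 6 9 / 4 7 2 9 3 1 5 8 6 / 9 6 1 8 5 7 2 4 3 / 3 8 5 4 6 2 7 9 1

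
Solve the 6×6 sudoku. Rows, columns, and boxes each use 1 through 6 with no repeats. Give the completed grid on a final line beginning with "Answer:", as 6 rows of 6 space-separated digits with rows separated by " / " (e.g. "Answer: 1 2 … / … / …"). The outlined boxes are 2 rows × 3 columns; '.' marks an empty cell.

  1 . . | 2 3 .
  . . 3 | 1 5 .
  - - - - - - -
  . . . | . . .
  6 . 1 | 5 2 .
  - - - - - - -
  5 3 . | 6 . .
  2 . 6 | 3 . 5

Step 1. [r4c2∈{4}] r4c2 has the single candidate 4. So r4c2=4.
Step 2. [r6c5∈{1,4}] across row 6, 4 lands solely at r6c5, so r6c5=4.
Step 3. [r3c5∈{1,6}] r3c5 is the only open cell in col 5 admitting 6 ⇒ r3c5=6.
Step 4. [r3c6∈{1,3,4}] in row 3, 1 fits only at r3c6. So r3c6=1.
Step 5. [r2c1∈{4}] r2c1 is down to just 4 ⇒ r2c1=4.
Step 6. [r1c3∈{5}] r1c3 has the single candidate 5. So r1c3=5.
Step 7. [r1c2∈{6}] r1c2 is down to just 6, so r1c2=6.
Step 8. [r2c2∈{2}] r2c2's peers cover all but 2. So r2c2=2.
Step 9. [r3c4∈{4}] r3c4's peers cover all but 4 ⇒ r3c4=4.
Step 10. [r5c5∈{1}] r5c5's peers cover all but 1, so r5c5=1.
Step 11. [r3c1∈{3}] nothing but 3 survives at r3c1 ⇒ r3c1=3.
Step 12. [r6c2∈{1}] r6c2 has the single candidate 1, so r6c2=1.
Step 13. [r5c3∈{4}] r5c3 is down to just 4 ⇒ r5c3=4.
Step 14. [r5c6∈{2}] r5c6's peers cover all but 2, so r5c6=2.
Step 15. [r3c3∈{2}] only 2 remains possible at r3c3. So r3c3=2.
Step 16. [r3c2∈{5}] r3c2 has the single candidate 5 ⇒ r3c2=5.
Step 17. [r1c6∈{4}] only 4 remains possible at r1c6 ⇒ r1c6=4.
Step 18. [r2c6∈{6}] r2c6's peers cover all but 6. So r2c6=6.
Step 19. [r4c6∈{3}] r4c6 is down to just 3. So r4c6=3.

Answer: 1 6 5 2 3 4 / 4 2 3 1 5 6 / 3 5 2 4 6 1 / 6 4 1 5 2 3 / 5 3 4 6 1 2 / 2 1 6 3 4 5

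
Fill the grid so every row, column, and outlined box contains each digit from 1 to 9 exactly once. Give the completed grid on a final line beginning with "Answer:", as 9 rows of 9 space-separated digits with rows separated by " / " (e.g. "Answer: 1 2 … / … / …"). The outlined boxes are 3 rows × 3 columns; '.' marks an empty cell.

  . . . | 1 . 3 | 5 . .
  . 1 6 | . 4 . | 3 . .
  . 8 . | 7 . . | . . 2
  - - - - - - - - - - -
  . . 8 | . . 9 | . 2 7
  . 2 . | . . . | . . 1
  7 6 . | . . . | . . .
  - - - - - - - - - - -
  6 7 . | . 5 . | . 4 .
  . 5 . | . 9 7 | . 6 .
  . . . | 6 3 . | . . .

Step 1. [r2c4∈{2,5,8,9}] col 4 places 9 nowhere but r2c4. So r2c4=9.
Step 2. [r2c9∈{8}] r2c9 has the single candidate 8, so r2c9=8.
Step 3. [r4c2∈{3,4}] col 2 places 3 nowhere but r4c2, so r4c2=3.
Step 4. [r3c5∈{6}] nothing but 6 survives at r3c5 ⇒ r3c5=6.
Step 5. [r9c7∈{1,2,7,8,9}] across col 7, 7 lands solely at r9c7 ⇒ r9c7=7.
Step 6. [r3c6∈{5}] only 5 remains possible at r3c6. So r3c6=5.
Step 7. [r2c6∈{2}] r2c6 is down to just 2, so r2c6=2.
Step 8. [r1c3∈{2,4,7,9}] r1c3 is the only open cell in col 3 admitting 7 ⇒ r1c3=7.
Step 9. [r1c8∈{9}] r1c8's peers cover all but 9, so r1c8=9.
Step 10. [r9c2∈{4,9}] across col 2, 9 lands solely at r9c2 ⇒ r9c2=9.
Step 11. [r8c9∈{3}] only 3 remains possible at r8c9 ⇒ r8c9=3.
Step 12. [r1c2∈{4}] r1c2's peers cover all but 4, so r1c2=4.
Step 13. [r6c9∈{4,5,9}] 4 has one home in col 9: r6c9. So r6c9=4.
Step 14. [r5c6∈{4,6,8}] 6 has one home in col 6: r5c6, so r5c6=6.
Step 15. [r9c6∈{1,4,8}] across col 6, 4 lands solely at r9c6, so r9c6=4.
Step 16. [r7c6∈{1,8}] box 8 places 1 nowhere but r7c6, so r7c6=1.
Step 17. [r6c6∈{8}] r6c6 is down to just 8. So r6c6=8.
Step 18. [r6c7∈{9}] r6c7 has the single candidate 9. So r6c7=9.
Step 19. [r5c7∈{8}] r5c7 has the single candidate 8 ⇒ r5c7=8.
Step 20. [r9c8∈{1,5,8}] col 8 places 8 nowhere but r9c8. So r9c8=8.
Step 21. [r8c1∈{1,2,4,8}] across col 1, 8 lands solely at r8c1 ⇒ r8c1=8.
Step 22. [r8c4∈{2}] nothing but 2 survives at r8c4 ⇒ r8c4=2.
Step 23. [r3c1∈{3,9}] 3 has one home in col 1: r3c1. So r3c1=3.
Step 24. [r5c1∈{4,5,9}] across col 1, 9 lands solely at r5c1, so r5c1=9.
Step 25. [r4c1∈{1,4,5}] r4c1 is the only open cell in col 1 admitting 4 ⇒ r4c1=4.
Step 26. [r6c3∈{1,5}] 1 has one home in box 4: r6c3. So r6c3=1.
Step 27. [r9c3∈{2}] r9c3's peers cover all but 2 ⇒ r9c3=2.
Step 28. [r5c4∈{3,4,5}] across row 5, 4 lands solely at r5c4 ⇒ r5c4=4.
Step 29. [r5c8∈{3,5}] in row 5, 3 fits only at r5c8 ⇒ r5c8=3.
Step 30. [r4c4∈{5}] r4c4 has the single candidate 5, so r4c4=5.
Step 31. [r8c7∈{1}] r8c7's peers cover all but 1, so r8c7=1.
Step 32. [r3c3∈{9}] only 9 remains possible at r3c3 ⇒ r3c3=9.
Step 33. [r1c9∈{6}] only 6 remains possible at r1c9, so r1c9=6.
Step 34. [r7c4∈{8}] r7c4 has the single candidate 8. So r7c4=8.
Step 35. [r4c7∈{6}] r4c7 is down to just 6. So r4c7=6.
Step 36. [r2c8∈{7}] only 7 remains possible at r2c8 ⇒ r2c8=7.
Step 37. [r7c3∈{3}] nothing but 3 survives at r7c3. So r7c3=3.
Step 38. [r5c3∈{5}] r5c3's peers cover all but 5. So r5c3=5.
Step 39. [r9c9∈{5}] nothing but 5 survives at r9c9. So r9c9=5.
Step 40. [r1c5∈{8}] r1c5 is down to just 8, so r1c5=8.
Step 41. [r5c5∈{7}] only 7 remains possible at r5c5, so r5c5=7.
Step 42. [r6c8∈{5}] r6c8's peers cover all but 5. So r6c8=5.
Step 43. [r3c8∈{1}] only 1 remains possible at r3c8 ⇒ r3c8=1.
Step 44. [r6c4∈{3}] r6c4 is down to just 3. So r6c4=3.
Step 45. [r6c5∈{2}] nothing but 2 survives at r6c5. So r6c5=2.
Step 46. [r7c7∈{2}] r7c7 has the single candidate 2. So r7c7=2.
Step 47. [r4c5∈{1}] r4c5 has the single candidate 1, so r4c5=1.
Step 48. [r3c7∈{4}] r3c7 has the single candidate 4 ⇒ r3c7=4.
Step 49. [r2c1∈{5}] r2c1 has the single candidate 5 ⇒ r2c1=5.
Step 50. [r8c3∈{4}] only 4 remains possible at r8c3. So r8c3=4.
Step 51. [r9c1∈{1}] r9c1's peers cover all but 1 ⇒ r9c1=1.
Step 52. [r7c9∈{9}] r7c9 is down to just 9. So r7c9=9.
Step 53. [r1c1∈{2}] only 2 remains possible at r1c1. So r1c1=2.

Answer: 2 4 7 1 8 3 5 9 6 / 5 1 6 9 4 2 3 7 8 / 3 8 9 7 6 5 4 1 2 / 4 3 8 5 1 9 6 2 7 / 9 2 5 4 7 6 8 3 1 / 7 6 1 3 2 8 9 5 4 / 6 7 3 8 5 1 2 4 9 / 8 5 4 2 9 7 1 6 3 / 1 9 2 6 3 4 7 8 5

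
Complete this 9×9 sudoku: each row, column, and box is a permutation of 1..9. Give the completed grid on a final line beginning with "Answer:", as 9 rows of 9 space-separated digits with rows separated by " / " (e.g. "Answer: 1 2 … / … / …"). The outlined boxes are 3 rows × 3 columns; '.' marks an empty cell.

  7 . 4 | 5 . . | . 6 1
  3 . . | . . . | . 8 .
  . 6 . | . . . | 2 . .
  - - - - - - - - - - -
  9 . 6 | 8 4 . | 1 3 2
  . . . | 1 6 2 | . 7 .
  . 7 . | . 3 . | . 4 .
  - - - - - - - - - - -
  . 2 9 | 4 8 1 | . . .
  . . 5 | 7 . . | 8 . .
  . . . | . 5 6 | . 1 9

Step 1. [r3c8∈{5,9}] in col 8, 9 fits only at r3c8. So r3c8=9.
Step 2. [r4c2∈{5}] only 5 remains possible at r4c2. So r4c2=5.
Step 3. [r1c7∈{3}] r1c7 is down to just 3, so r1c7=3.
Step 4. [r2c3∈{1,2}] r2c3 is the only open cell in box 1 admitting 2 ⇒ r2c3=2.
Step 5. [r7c9∈{3,5,6,7}] r7c9 is the only open cell in row 7 admitting 3. So r7c9=3.
Step 6. [r7c7∈{5,6,7}] across row 7, 7 lands solely at r7c7 ⇒ r7c7=7.
Step 7. [r9c7∈{4}] only 4 remains possible at r9c7. So r9c7=4.
Step 8. [r9c1∈{8}] r9c1 has the single candidate 8. So r9c1=8.
Step 9. [r9c2∈{3}] r9c2 has the single candidate 3, so r9c2=3.
Step 10. [r2c7∈{5}] r2c7 has the single candidate 5. So r2c7=5.
Step 11. [r6c4∈{9}] r6c4's peers cover all but 9 ⇒ r6c4=9.
Step 12. [r8c6∈{3,9}] r8c6 is the only open cell in row 8 admitting 3, so r8c6=3.
Step 13. [r8c5∈{2,9}] in row 8, 9 fits only at r8c5. So r8c5=9.
Step 14. [r4c6∈{7}] only 7 remains possible at r4c6, so r4c6=7.
Step 15. [r8c9∈{6}] only 6 remains possible at r8c9, so r8c9=6.
Step 16. [r5c1∈{4}] r5c1 has the single candidate 4 ⇒ r5c1=4.
Step 17. [r5c2∈{8}] r5c2's peers cover all but 8, so r5c2=8.
Step 18. [r8c1∈{1}] r8c1 is down to just 1, so r8c1=1.
Step 19. [r2c2∈{1,9}] r2c2 is the only open cell in col 2 admitting 1. So r2c2=1.
Step 20. [r2c5∈{7}] r2c5 is down to just 7, so r2c5=7.
Step 21. [r2c9∈{4}] r2c9 has the single candidate 4 ⇒ r2c9=4.
Step 22. [r1c6∈{8,9}] r1c6 is the only open cell in row 1 admitting 8, so r1c6=8.
Step 23. [r6c6∈{5}] r6c6 is down to just 5. So r6c6=5.
Step 24. [r3c4∈{3}] only 3 remains possible at r3c4. So r3c4=3.
Step 25. [r3c1∈{5}] nothing but 5 survives at r3c1, so r3c1=5.
Step 26. [r2c4∈{6}] r2c4 has the single candidate 6 ⇒ r2c4=6.
Step 27. [r6c1∈{2}] r6c1 is down to just 2. So r6c1=2.
Step 28. [r6c7∈{6}] r6c7's peers cover all but 6, so r6c7=6.
Step 29. [r7c8∈{5}] nothing but 5 survives at r7c8 ⇒ r7c8=5.
Step 30. [r9c4∈{2}] r9c4 has the single candidate 2, so r9c4=2.
Step 31. [r1c2∈{9}] r1c2 is down to just 9. So r1c2=9.
Step 32. [r8c2∈{4}] r8c2's peers cover all but 4. So r8c2=4.
Step 33. [r3c9∈{7}] r3c9's peers cover all but 7. So r3c9=7.
Step 34. [r3c5∈{1}] only 1 remains possible at r3c5 ⇒ r3c5=1.
Step 35. [r3c6∈{4}] r3c6's peers cover all but 4, so r3c6=4.
Step 36. [r1c5∈{2}] r1c5 has the single candidate 2 ⇒ r1c5=2.
Step 37. [r5c9∈{5}] r5c9 is down to just 5, so r5c9=5.
Step 38. [r7c1∈{6}] r7c1 has the single candidate 6 ⇒ r7c1=6.
Step 39. [r5c7∈{9}] r5c7's peers cover all but 9. So r5c7=9.
Step 40. [r5c3∈{3}] nothing but 3 survives at r5c3. So r5c3=3.
Step 41. [r2c6∈{9}] r2c6 has the single candidate 9, so r2c6=9.
Step 42. [r3c3∈{8}] r3c3's peers cover all but 8, so r3c3=8.
Step 43. [r6c9∈{8}] r6c9 is down to just 8. So r6c9=8.
Step 44. [r9c3∈{7}] r9c3 is down to just 7, so r9c3=7.
Step 45. [r8c8∈{2}] nothing but 2 survives at r8c8. So r8c8=2.
Step 46. [r6c3∈{1}] only 1 remains possible at r6c3. So r6c3=1.

Answer: 7 9 4 5 2 8 3 6 1 / 3 1 2 6 7 9 5 8 4 / 5 6 8 3 1 4 2 9 7 / 9 5 6 8 4 7 1 3 2 / 4 8 3 1 6 2 9 7 5 / 2 7 1 9 3 5 6 4 8 / 6 2 9 4 8 1 7 5 3 / 1 4 5 7 9 3 8 2 6 / 8 3 7 2 5 6 4 1 9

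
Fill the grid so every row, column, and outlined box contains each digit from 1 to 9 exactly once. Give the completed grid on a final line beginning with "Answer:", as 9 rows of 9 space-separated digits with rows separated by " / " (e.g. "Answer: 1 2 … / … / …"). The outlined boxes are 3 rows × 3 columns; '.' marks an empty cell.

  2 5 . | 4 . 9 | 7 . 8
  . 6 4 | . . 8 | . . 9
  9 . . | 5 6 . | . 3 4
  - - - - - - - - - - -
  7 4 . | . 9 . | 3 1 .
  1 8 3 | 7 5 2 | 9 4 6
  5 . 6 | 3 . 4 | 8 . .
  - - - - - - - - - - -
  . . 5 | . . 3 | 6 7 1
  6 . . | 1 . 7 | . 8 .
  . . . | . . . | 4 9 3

Step 1. [r2c4∈{2}] r2c4 is down to just 2, so r2c4=2.
Step 2. [r3c6∈{1}] r3c6 is down to just 1, so r3c6=1.
Step 3. [r4c3∈{2}] only 2 remains possible at r4c3, so r4c3=2.
Step 4. [r9c1∈{8}] nothing but 8 survives at r9c1, so r9c1=8.
Step 5. [r9c2∈{1,2,7}] across col 2, 1 lands solely at r9c2 ⇒ r9c2=1.
Step 6. [r7c5∈{2,4,8}] 8 has one home in col 5: r7c5. So r7c5=8.
Step 7. [r6c2∈{9}] r6c2 is down to just 9, so r6c2=9.
Step 8. [r4c6∈{6}] only 6 remains possible at r4c6 ⇒ r4c6=6.
Step 9. [r3c7∈{2}] r3c7 has the single candidate 2. So r3c7=2.
Step 10. [r8c9∈{2,5}] in box 9, 2 fits only at r8c9 ⇒ r8c9=2.
Step 11. [r1c5∈{3}] only 3 remains possible at r1c5. So r1c5=3.
Step 12. [r3c2∈{7}] only 7 remains possible at r3c2. So r3c2=7.
Step 13. [r2c8∈{5}] nothing but 5 survives at r2c8 ⇒ r2c8=5.
Step 14. [r2c1∈{3}] r2c1 is down to just 3. So r2c1=3.
Step 15. [r8c2∈{3}] only 3 remains possible at r8c2 ⇒ r8c2=3.
Step 16. [r9c5∈{2}] nothing but 2 survives at r9c5, so r9c5=2.
Step 17. [r7c2∈{2}] nothing but 2 survives at r7c2, so r7c2=2.
Step 18. [r6c5∈{1}] r6c5's peers cover all but 1 ⇒ r6c5=1.
Step 19. [r6c8∈{2}] r6c8 has the single candidate 2 ⇒ r6c8=2.
Step 20. [r7c1∈{4}] nothing but 4 survives at r7c1 ⇒ r7c1=4.
Step 21. [r9c4∈{6}] r9c4 is down to just 6. So r9c4=6.
Step 22. [r6c9∈{7}] r6c9's peers cover all but 7 ⇒ r6c9=7.
Step 23. [r4c4∈{8}] r4c4 is down to just 8 ⇒ r4c4=8.
Step 24. [r2c5∈{7}] r2c5 is down to just 7. So r2c5=7.
Step 25. [r2c7∈{1}] r2c7 has the single candidate 1. So r2c7=1.
Step 26. [r9c3∈{7}] only 7 remains possible at r9c3, so r9c3=7.
Step 27. [r1c8∈{6}] r1c8's peers cover all but 6, so r1c8=6.
Step 28. [r8c7∈{5}] r8c7 has the single candidate 5. So r8c7=5.
Step 29. [r4c9∈{5}] nothing but 5 survives at r4c9 ⇒ r4c9=5.
Step 30. [r8c5∈{4}] nothing but 4 survives at r8c5 ⇒ r8c5=4.
Step 31. [r1c3∈{1}] r1c3 is down to just 1, so r1c3=1.
Step 32. [r8c3∈{9}] r8c3 has the single candidate 9, so r8c3=9.
Step 33. [r3c3∈{8}] r3c3 has the single candidate 8 ⇒ r3c3=8.
Step 34. [r7c4∈{9}] r7c4's peers cover all but 9. So r7c4=9.
Step 35. [r9c6∈{5}] r9c6's peers cover all but 5. So r9c6=5.

Answer: 2 5 1 4 3 9 7 6 8 / 3 6 4 2 7 8 1 5 9 / 9 7 8 5 6 1 2 3 4 / 7 4 2 8 9 6 3 1 5 / 1 8 3 7 5 2 9 4 6 / 5 9 6 3 1 4 8 2 7 / 4 2 5 9 8 3 6 7 1 / 6 3 9 1 4 7 5 8 2 / 8 1 7 6 2 5 4 9 3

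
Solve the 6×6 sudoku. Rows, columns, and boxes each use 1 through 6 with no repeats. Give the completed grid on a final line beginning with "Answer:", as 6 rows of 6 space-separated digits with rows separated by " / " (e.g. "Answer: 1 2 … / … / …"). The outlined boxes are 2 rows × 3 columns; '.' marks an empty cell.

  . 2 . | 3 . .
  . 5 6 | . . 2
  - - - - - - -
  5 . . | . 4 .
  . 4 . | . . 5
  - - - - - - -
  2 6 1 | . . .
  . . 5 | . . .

Step 1. [r2c5∈{1}] only 1 remains possible at r2c5 ⇒ r2c5=1.
Step 2. [r6c1∈{3,4}] box 5 places 4 nowhere but r6c1, so r6c1=4.
Step 3. [r3c2∈{1,3}] in col 2, 1 fits only at r3c2. So r3c2=1.
Step 4. [r4c4∈{1,2,6}] across row 4, 1 lands solely at r4c4, so r4c4=1.
Step 5. [r6c6∈{1,3,6}] across row 6, 1 lands solely at r6c6, so r6c6=1.
Step 6. [r1c5∈{5,6}] row 1 places 5 nowhere but r1c5. So r1c5=5.
Step 7. [r5c5∈{3}] r5c5's peers cover all but 3, so r5c5=3.
Step 8. [r2c4∈{4}] only 4 remains possible at r2c4 ⇒ r2c4=4.
Step 9. [r4c1∈{3,6}] col 1 places 6 nowhere but r4c1 ⇒ r4c1=6.
Step 10. [r4c5∈{2}] only 2 remains possible at r4c5, so r4c5=2.
Step 11. [r3c6∈{3,6}] 3 has one home in col 6: r3c6. So r3c6=3.
Step 12. [r6c4∈{2,6}] in row 6, 2 fits only at r6c4 ⇒ r6c4=2.
Step 13. [r1c3∈{4}] r1c3's peers cover all but 4. So r1c3=4.
Step 14. [r3c3∈{2}] nothing but 2 survives at r3c3. So r3c3=2.
Step 15. [r1c1∈{1}] r1c1 has the single candidate 1 ⇒ r1c1=1.
Step 16. [r4c3∈{3}] nothing but 3 survives at r4c3, so r4c3=3.
Step 17. [r5c4∈{5}] r5c4 has the single candidate 5. So r5c4=5.
Step 18. [r6c5∈{6}] nothing but 6 survives at r6c5 ⇒ r6c5=6.
Step 19. [r2c1∈{3}] only 3 remains possible at r2c1. So r2c1=3.
Step 20. [r5c6∈{4}] nothing but 4 survives at r5c6 ⇒ r5c6=4.
Step 21. [r6c2∈{3}] only 3 remains possible at r6c2, so r6c2=3.
Step 22. [r3c4∈{6}] r3c4 has the single candidate 6. So r3c4=6.
Step 23. [r1c6∈{6}] only 6 remains possible at r1c6 ⇒ r1c6=6.

Answer: 1 2 4 3 5 6 / 3 5 6 4 1 2 / 5 1 2 6 4 3 / 6 4 3 1 2 5 / 2 6 1 5 3 4 / 4 3 5 2 6 1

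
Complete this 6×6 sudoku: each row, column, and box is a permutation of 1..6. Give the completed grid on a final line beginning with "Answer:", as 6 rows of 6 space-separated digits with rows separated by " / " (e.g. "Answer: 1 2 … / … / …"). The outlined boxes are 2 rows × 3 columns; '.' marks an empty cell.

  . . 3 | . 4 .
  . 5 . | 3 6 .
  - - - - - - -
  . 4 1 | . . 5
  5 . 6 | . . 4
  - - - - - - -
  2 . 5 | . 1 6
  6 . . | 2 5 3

Step 1. [r1c1∈{1}] r1c1 has the single candidate 1 ⇒ r1c1=1.
Step 2. [r2c3∈{2,4}] r2c3 is the only open cell in col 3 admitting 2, so r2c3=2.
Step 3. [r3c5∈{2,3}] 2 has one home in row 3: r3c5, so r3c5=2.
Step 4. [r5c2∈{3}] r5c2 is down to just 3. So r5c2=3.
Step 5. [r5c4∈{4}] only 4 remains possible at r5c4. So r5c4=4.
Step 6. [r1c6∈{2}] r1c6 is down to just 2 ⇒ r1c6=2.
Step 7. [r4c2∈{2}] r4c2 has the single candidate 2 ⇒ r4c2=2.
Step 8. [r4c4∈{1}] r4c4's peers cover all but 1, so r4c4=1.
Step 9. [r1c4∈{5}] only 5 remains possible at r1c4, so r1c4=5.
Step 10. [r6c2∈{1}] r6c2 has the single candidate 1, so r6c2=1.
Step 11. [r2c6∈{1}] r2c6 is down to just 1. So r2c6=1.
Step 12. [r3c4∈{6}] r3c4 has the single candidate 6 ⇒ r3c4=6.
Step 13. [r3c1∈{3}] r3c1 has the single candidate 3 ⇒ r3c1=3.
Step 14. [r1c2∈{6}] only 6 remains possible at r1c2, so r1c2=6.
Step 15. [r6c3∈{4}] r6c3's peers cover all but 4 ⇒ r6c3=4.
Step 16. [r4c5∈{3}] r4c5 is down to just 3, so r4c5=3.
Step 17. [r2c1∈{4}] r2c1's peers cover all but 4. So r2c1=4.

Answer: 1 6 3 5 4 2 / 4 5 2 3 6 1 / 3 4 1 6 2 5 / 5 2 6 1 3 4 / 2 3 5 4 1 6 / 6 1 4 2 5 3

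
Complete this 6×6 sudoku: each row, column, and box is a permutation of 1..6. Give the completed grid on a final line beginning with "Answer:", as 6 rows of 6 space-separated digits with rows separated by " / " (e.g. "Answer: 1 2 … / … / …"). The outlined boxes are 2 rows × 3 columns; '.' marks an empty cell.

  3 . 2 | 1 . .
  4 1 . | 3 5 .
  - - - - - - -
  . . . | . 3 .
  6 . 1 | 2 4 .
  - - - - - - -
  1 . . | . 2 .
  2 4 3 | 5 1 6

Step 1. [r3c1∈{5}] r3c1 has the single candidate 5. So r3c1=5.
Step 2. [r5c3∈{5,6}] 5 has one home in col 3: r5c3. So r5c3=5.
Step 3. [r1c2∈{5,6}] 5 has one home in row 1: r1c2 ⇒ r1c2=5.
Step 4. [r1c6∈{4}] r1c6's peers cover all but 4. So r1c6=4.
Step 5. [r2c6∈{2}] r2c6 has the single candidate 2, so r2c6=2.
Step 6. [r3c3∈{4}] nothing but 4 survives at r3c3, so r3c3=4.
Step 7. [r3c4∈{6}] only 6 remains possible at r3c4. So r3c4=6.
Step 8. [r3c6∈{1}] r3c6 is down to just 1. So r3c6=1.
Step 9. [r5c4∈{4}] r5c4 has the single candidate 4 ⇒ r5c4=4.
Step 10. [r5c2∈{6}] r5c2 has the single candidate 6, so r5c2=6.
Step 11. [r4c6∈{5}] only 5 remains possible at r4c6. So r4c6=5.
Step 12. [r4c2∈{3}] r4c2 is down to just 3. So r4c2=3.
Step 13. [r1c5∈{6}] r1c5 is down to just 6, so r1c5=6.
Step 14. [r3c2∈{2}] r3c2 is down to just 2. So r3c2=2.
Step 15. [r5c6∈{3}] nothing but 3 survives at r5c6, so r5c6=3.
Step 16. [r2c3∈{6}] r2c3's peers cover all but 6. So r2c3=6.

Answer: 3 5 2 1 6 4 / 4 1 6 3 5 2 / 5 2 4 6 3 1 / 6 3 1 2 4 5 / 1 6 5 4 2 3 / 2 4 3 5 1 6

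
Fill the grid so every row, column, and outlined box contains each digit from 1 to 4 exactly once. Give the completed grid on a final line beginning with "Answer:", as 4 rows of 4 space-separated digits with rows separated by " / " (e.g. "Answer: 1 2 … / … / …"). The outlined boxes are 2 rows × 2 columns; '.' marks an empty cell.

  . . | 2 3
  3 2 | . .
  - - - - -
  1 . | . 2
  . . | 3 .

Step 1. [r4c2∈{4}] r4c2 has the single candidate 4, so r4c2=4.
Step 2. [r2c4∈{1,4}] col 4 places 4 nowhere but r2c4, so r2c4=4.
Step 3. [r1c1∈{4}] r1c1's peers cover all but 4 ⇒ r1c1=4.
Step 4. [r3c2∈{3}] r3c2 has the single candidate 3, so r3c2=3.
Step 5. [r4c4∈{1}] r4c4's peers cover all but 1 ⇒ r4c4=1.
Step 6. [r3c3∈{4}] only 4 remains possible at r3c3. So r3c3=4.
Step 7. [r1c2∈{1}] r1c2 is down to just 1. So r1c2=1.
Step 8. [r2c3∈{1}] only 1 remains possible at r2c3. So r2c3=1.
Step 9. [r4c1∈{2}] r4c1 has the single candidate 2 ⇒ r4c1=2.

Answer: 4 1 2 3 / 3 2 1 4 / 1 3 4 2 / 2 4 3 1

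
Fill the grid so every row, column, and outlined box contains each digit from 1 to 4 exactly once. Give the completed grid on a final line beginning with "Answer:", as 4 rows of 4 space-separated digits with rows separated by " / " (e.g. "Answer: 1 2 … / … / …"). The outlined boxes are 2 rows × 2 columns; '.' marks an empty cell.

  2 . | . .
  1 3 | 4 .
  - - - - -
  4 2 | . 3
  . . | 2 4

Step 1. [r3c3∈{1}] r3c3 is down to just 1. So r3c3=1.
Step 2. [r2c4∈{2}] r2c4's peers cover all but 2 ⇒ r2c4=2.
Step 3. [r4c2∈{1}] r4c2's peers cover all but 1. So r4c2=1.
Step 4. [r1c3∈{3}] nothing but 3 survives at r1c3, so r1c3=3.
Step 5. [r1c4∈{1}] r1c4 has the single candidate 1, so r1c4=1.
Step 6. [r1c2∈{4}] nothing but 4 survives at r1c2 ⇒ r1c2=4.
Step 7. [r4c1∈{3}] r4c1 is down to just 3 ⇒ r4c1=3.

Answer: 2 4 3 1 / 1 3 4 2 / 4 2 1 3 / 3 1 2 4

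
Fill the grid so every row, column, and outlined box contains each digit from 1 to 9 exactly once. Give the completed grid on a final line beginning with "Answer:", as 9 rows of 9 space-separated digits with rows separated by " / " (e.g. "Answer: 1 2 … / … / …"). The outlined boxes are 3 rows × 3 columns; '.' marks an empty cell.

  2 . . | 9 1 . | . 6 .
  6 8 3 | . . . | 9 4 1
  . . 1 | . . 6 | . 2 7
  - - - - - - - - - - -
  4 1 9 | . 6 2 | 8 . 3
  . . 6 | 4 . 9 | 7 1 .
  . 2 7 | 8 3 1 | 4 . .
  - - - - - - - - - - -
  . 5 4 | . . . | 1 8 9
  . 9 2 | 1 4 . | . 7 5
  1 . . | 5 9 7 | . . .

Step 1. [r1c6∈{3,4,5,8}] 4 has one home in col 6: r1c6. So r1c6=4.
Step 2. [r1c7∈{3,5}] across row 1, 3 lands solely at r1c7, so r1c7=3.
Step 3. [r6c1∈{5}] nothing but 5 survives at r6c1 ⇒ r6c1=5.
Step 4. [r7c6∈{3}] r7c6's peers cover all but 3 ⇒ r7c6=3.
Step 5. [r8c1∈{3,8}] r8c1 is the only open cell in row 8 admitting 3, so r8c1=3.
Step 6. [r2c5∈{2,5,7}] 7 has one home in col 5: r2c5, so r2c5=7.
Step 7. [r9c2∈{6}] r9c2 is down to just 6, so r9c2=6.
Step 8. [r9c9∈{2,4}] in row 9, 4 fits only at r9c9 ⇒ r9c9=4.
Step 9. [r7c5∈{2}] r7c5 is down to just 2. So r7c5=2.
Step 10. [r2c6∈{5}] r2c6 has the single candidate 5. So r2c6=5.
Step 11. [r1c9∈{8}] r1c9 has the single candidate 8 ⇒ r1c9=8.
Step 12. [r3c5∈{8}] nothing but 8 survives at r3c5. So r3c5=8.
Step 13. [r6c9∈{6}] nothing but 6 survives at r6c9. So r6c9=6.
Step 14. [r8c7∈{6}] nothing but 6 survives at r8c7, so r8c7=6.
Step 15. [r2c4∈{2}] r2c4's peers cover all but 2. So r2c4=2.
Step 16. [r4c4∈{7}] only 7 remains possible at r4c4, so r4c4=7.
Step 17. [r8c6∈{8}] r8c6's peers cover all but 8. So r8c6=8.
Step 18. [r5c9∈{2}] r5c9 is down to just 2 ⇒ r5c9=2.
Step 19. [r3c2∈{4}] nothing but 4 survives at r3c2, so r3c2=4.
Step 20. [r9c3∈{8}] nothing but 8 survives at r9c3 ⇒ r9c3=8.
Step 21. [r1c3∈{5}] nothing but 5 survives at r1c3 ⇒ r1c3=5.
Step 22. [r5c1∈{8}] r5c1's peers cover all but 8 ⇒ r5c1=8.
Step 23. [r5c2∈{3}] only 3 remains possible at r5c2, so r5c2=3.
Step 24. [r7c1∈{7}] nothing but 7 survives at r7c1, so r7c1=7.
Step 25. [r3c7∈{5}] only 5 remains possible at r3c7 ⇒ r3c7=5.
Step 26. [r5c5∈{5}] nothing but 5 survives at r5c5 ⇒ r5c5=5.
Step 27. [r1c2∈{7}] only 7 remains possible at r1c2 ⇒ r1c2=7.
Step 28. [r4c8∈{5}] only 5 remains possible at r4c8, so r4c8=5.
Step 29. [r9c8∈{3}] r9c8's peers cover all but 3. So r9c8=3.
Step 30. [r6c8∈{9}] r6c8 has the single candidate 9 ⇒ r6c8=9.
Step 31. [r3c1∈{9}] nothing but 9 survives at r3c1 ⇒ r3c1=9.
Step 32. [r7c4∈{6}] r7c4 has the single candidate 6, so r7c4=6.
Step 33. [r3c4∈{3}] only 3 remains possible at r3c4 ⇒ r3c4=3.
Step 34. [r9c7∈{2}] r9c7 is down to just 2. So r9c7=2.

Answer: 2 7 5 9 1 4 3 6 8 / 6 8 3 2 7 5 9 4 1 / 9 4 1 3 8 6 5 2 7 / 4 1 9 7 6 2 8 5 3 / 8 3 6 4 5 9 7 1 2 / 5 2 7 8 3 1 4 9 6 / 7 5 4 6 2 3 1 8 9 / 3 9 2 1 4 8 6 7 5 / 1 6 8 5 9 7 2 3 4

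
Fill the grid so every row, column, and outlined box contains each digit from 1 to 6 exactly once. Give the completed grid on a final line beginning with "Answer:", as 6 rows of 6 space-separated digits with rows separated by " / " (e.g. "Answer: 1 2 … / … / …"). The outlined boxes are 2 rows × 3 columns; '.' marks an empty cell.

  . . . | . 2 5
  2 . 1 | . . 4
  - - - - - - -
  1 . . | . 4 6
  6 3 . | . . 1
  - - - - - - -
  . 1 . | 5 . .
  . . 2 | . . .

Step 1. [r6c4∈{1,3,4,6}] col 4 places 4 nowhere but r6c4, so r6c4=4.
Step 2. [r6c6∈{3}] r6c6's peers cover all but 3, so r6c6=3.
Step 3. [r2c2∈{5,6}] r2c2 is the only open cell in row 2 admitting 5 ⇒ r2c2=5.
Step 4. [r2c5∈{3,6}] 3 has one home in col 5: r2c5, so r2c5=3.
Step 5. [r4c3∈{4,5}] row 4 places 4 nowhere but r4c3. So r4c3=4.
Step 6. [r6c2∈{6}] nothing but 6 survives at r6c2, so r6c2=6.
Step 7. [r5c3∈{3}] nothing but 3 survives at r5c3 ⇒ r5c3=3.
Step 8. [r1c1∈{3,4}] across row 1, 3 lands solely at r1c1, so r1c1=3.
Step 9. [r3c4∈{2,3}] across row 3, 3 lands solely at r3c4, so r3c4=3.
Step 10. [r1c4∈{1,6}] in row 1, 1 fits only at r1c4 ⇒ r1c4=1.
Step 11. [r5c6∈{2}] nothing but 2 survives at r5c6, so r5c6=2.
Step 12. [r2c4∈{6}] r2c4 is down to just 6, so r2c4=6.
Step 13. [r5c1∈{4}] r5c1's peers cover all but 4, so r5c1=4.
Step 14. [r4c5∈{5}] r4c5 is down to just 5, so r4c5=5.
Step 15. [r6c5∈{1}] only 1 remains possible at r6c5, so r6c5=1.
Step 16. [r3c3∈{5}] r3c3 has the single candidate 5. So r3c3=5.
Step 17. [r3c2∈{2}] only 2 remains possible at r3c2 ⇒ r3c2=2.
Step 18. [r6c1∈{5}] only 5 remains possible at r6c1. So r6c1=5.
Step 19. [r4c4∈{2}] r4c4's peers cover all but 2 ⇒ r4c4=2.
Step 20. [r1c3∈{6}] nothing but 6 survives at r1c3 ⇒ r1c3=6.
Step 21. [r5c5∈{6}] nothing but 6 survives at r5c5. So r5c5=6.
Step 22. [r1c2∈{4}] only 4 remains possible at r1c2 ⇒ r1c2=4.

Answer: 3 4 6 1 2 5 / 2 5 1 6 3 4 / 1 2 5 3 4 6 / 6 3 4 2 5 1 / 4 1 3 5 6 2 / 5 6 2 4 1 3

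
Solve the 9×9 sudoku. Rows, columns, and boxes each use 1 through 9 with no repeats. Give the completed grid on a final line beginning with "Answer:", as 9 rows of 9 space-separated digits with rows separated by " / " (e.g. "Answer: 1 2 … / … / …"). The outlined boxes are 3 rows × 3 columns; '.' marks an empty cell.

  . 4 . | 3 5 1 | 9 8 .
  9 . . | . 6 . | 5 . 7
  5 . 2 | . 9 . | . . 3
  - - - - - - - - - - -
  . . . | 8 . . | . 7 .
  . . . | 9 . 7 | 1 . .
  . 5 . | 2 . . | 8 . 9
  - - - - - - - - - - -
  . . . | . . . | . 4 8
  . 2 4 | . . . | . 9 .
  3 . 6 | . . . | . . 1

Step 1. [r4c6∈{3,4,5,6}] across box 5, 5 lands solely at r4c6. So r4c6=5.
Step 2. [r6c6∈{3,4,6}] r6c6 is the only open cell in box 5 admitting 6, so r6c6=6.
Step 3. [r2c6∈{2,4,8}] across box 2, 2 lands solely at r2c6, so r2c6=2.
Step 4. [r3c4∈{4,7}] across box 2, 7 lands solely at r3c4. So r3c4=7.
Step 5. [r7c3∈{1,5,7,9}] across col 3, 5 lands solely at r7c3. So r7c3=5.
Step 6. [r3c6∈{4,8}] r3c6 is the only open cell in box 2 admitting 8, so r3c6=8.
Step 7. [r8c6∈{3}] r8c6 is down to just 3. So r8c6=3.
Step 8. [r6c8∈{3}] r6c8 is down to just 3, so r6c8=3.
Step 9. [r2c8∈{1}] only 1 remains possible at r2c8 ⇒ r2c8=1.
Step 10. [r3c8∈{6}] r3c8 is down to just 6 ⇒ r3c8=6.
Step 11. [r1c1∈{6,7}] r1c1 is the only open cell in row 1 admitting 6. So r1c1=6.
Step 12. [r7c7∈{2,3,6,7}] in row 7, 3 fits only at r7c7 ⇒ r7c7=3.
Step 13. [r7c5∈{1,2,7}] 2 has one home in row 7: r7c5. So r7c5=2.
Step 14. [r9c6∈{4,9}] across col 6, 4 lands solely at r9c6. So r9c6=4.
Step 15. [r9c2∈{7,8,9}] r9c2 is the only open cell in row 9 admitting 9 ⇒ r9c2=9.
Step 16. [r8c1∈{1,7,8}] r8c1 is the only open cell in box 7 admitting 8, so r8c1=8.
Step 17. [r3c2∈{1}] nothing but 1 survives at r3c2, so r3c2=1.
Step 18. [r7c1∈{1,7}] 1 has one home in box 7: r7c1, so r7c1=1.
Step 19. [r8c4∈{1,5,6}] 1 has one home in col 4: r8c4, so r8c4=1.
Step 20. [r8c9∈{5,6}] across row 8, 5 lands solely at r8c9 ⇒ r8c9=5.
Step 21. [r6c1∈{4,7}] across col 1, 7 lands solely at r6c1, so r6c1=7.
Step 22. [r6c5∈{1,4}] 4 has one home in row 6: r6c5 ⇒ r6c5=4.
Step 23. [r5c5∈{3}] r5c5 is down to just 3. So r5c5=3.
Step 24. [r9c8∈{2}] nothing but 2 survives at r9c8, so r9c8=2.
Step 25. [r4c7∈{2,4,6}] in col 7, 2 fits only at r4c7, so r4c7=2.
Step 26. [r4c3∈{1,3,9}] r4c3 is the only open cell in row 4 admitting 9. So r4c3=9.
Step 27. [r8c5∈{7}] r8c5 has the single candidate 7 ⇒ r8c5=7.
Step 28. [r2c3∈{3,8}] in col 3, 3 fits only at r2c3 ⇒ r2c3=3.
Step 29. [r4c1∈{4}] r4c1 has the single candidate 4 ⇒ r4c1=4.
Step 30. [r4c9∈{6}] r4c9 is down to just 6, so r4c9=6.
Step 31. [r5c2∈{6,8}] r5c2 is the only open cell in row 5 admitting 6. So r5c2=6.
Step 32. [r6c3∈{1}] r6c3's peers cover all but 1, so r6c3=1.
Step 33. [r3c7∈{4}] only 4 remains possible at r3c7 ⇒ r3c7=4.
Step 34. [r9c5∈{8}] only 8 remains possible at r9c5, so r9c5=8.
Step 35. [r4c2∈{3}] r4c2 is down to just 3, so r4c2=3.
Step 36. [r7c4∈{6}] only 6 remains possible at r7c4 ⇒ r7c4=6.
Step 37. [r5c9∈{4}] r5c9 is down to just 4. So r5c9=4.
Step 38. [r7c2∈{7}] r7c2 is down to just 7 ⇒ r7c2=7.
Step 39. [r4c5∈{1}] r4c5's peers cover all but 1. So r4c5=1.
Step 40. [r2c2∈{8}] only 8 remains possible at r2c2 ⇒ r2c2=8.
Step 41. [r7c6∈{9}] r7c6 is down to just 9 ⇒ r7c6=9.
Step 42. [r5c8∈{5}] nothing but 5 survives at r5c8, so r5c8=5.
Step 43. [r2c4∈{4}] only 4 remains possible at r2c4. So r2c4=4.
Step 44. [r5c1∈{2}] r5c1's peers cover all but 2 ⇒ r5c1=2.
Step 45. [r1c9∈{2}] nothing but 2 survives at r1c9. So r1c9=2.
Step 46. [r9c7∈{7}] r9c7 is down to just 7. So r9c7=7.
Step 47. [r9c4∈{5}] r9c4 is down to just 5. So r9c4=5.
Step 48. [r8c7∈{6}] only 6 remains possible at r8c7, so r8c7=6.
Step 49. [r5c3∈{8}] r5c3 is down to just 8 ⇒ r5c3=8.
Step 50. [r1c3∈{7}] r1c3 is down to just 7 ⇒ r1c3=7.

Answer: 6 4 7 3 5 1 9 8 2 / 9 8 3 4 6 2 5 1 7 / 5 1 2 7 9 8 4 6 3 / 4 3 9 8 1 5 2 7 6 / 2 6 8 9 3 7 1 5 4 / 7 5 1 2 4 6 8 3 9 / 1 7 5 6 2 9 3 4 8 / 8 2 4 1 7 3 6 9 5 / 3 9 6 5 8 4 7 2 1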